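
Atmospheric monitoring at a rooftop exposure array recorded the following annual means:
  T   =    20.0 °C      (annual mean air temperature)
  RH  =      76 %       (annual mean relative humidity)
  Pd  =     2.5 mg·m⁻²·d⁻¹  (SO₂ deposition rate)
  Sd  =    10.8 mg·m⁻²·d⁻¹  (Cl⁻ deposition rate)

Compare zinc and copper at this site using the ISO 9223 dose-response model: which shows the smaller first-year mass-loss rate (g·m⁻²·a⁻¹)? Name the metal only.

zinc

zinc: temperature factor f = -0.071·(10.0) = -0.7100
  sulphur-dioxide contribution → 0.3131 μm/a
  chloride contribution → 0.683 μm/a
  total first-year rate 0.9961 μm/a
  mass loss = 0.9961 μm/a × 7.14 g/cm³ = 7.112 g·m⁻²·a⁻¹
copper: f(T) = -0.080·(T−10) [T>10 °C] = -0.8000
  sulphur-dioxide contribution → 0.2677 μm/a
  chloride contribution → 0.8009 μm/a
  ⇒ r_corr(copper) = 1.069 μm/a
  mass loss = 1.069 μm/a × 8.96 g/cm³ = 9.575 g·m⁻²·a⁻¹
Ordering by g·m⁻²·a⁻¹: copper (9.57) > zinc (7.11)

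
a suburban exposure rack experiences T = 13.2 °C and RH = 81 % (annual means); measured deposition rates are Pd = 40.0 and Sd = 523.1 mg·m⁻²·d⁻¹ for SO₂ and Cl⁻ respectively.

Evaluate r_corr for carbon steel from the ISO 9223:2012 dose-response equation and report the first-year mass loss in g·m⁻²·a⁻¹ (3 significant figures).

carbon steel: T>10 °C ⇒ hinge -0.054·(13.2−10) = -0.1728
  Pd branch = 1.77·Pd^0.52·e^(0.02·RH+f) = 51.23 μm/a
  Sd branch = 0.102·Sd^0.62·e^(0.033·RH+0.04·T) = 121.4 μm/a
  r_corr = 51.23 + 121.4 = 172.7 μm/a
Convert to mass loss: 172.7 μm/a × 7.85 g/cm³ = 1355 g·m⁻²·a⁻¹

r_corr = 1.36e+03 g·m⁻²·a⁻¹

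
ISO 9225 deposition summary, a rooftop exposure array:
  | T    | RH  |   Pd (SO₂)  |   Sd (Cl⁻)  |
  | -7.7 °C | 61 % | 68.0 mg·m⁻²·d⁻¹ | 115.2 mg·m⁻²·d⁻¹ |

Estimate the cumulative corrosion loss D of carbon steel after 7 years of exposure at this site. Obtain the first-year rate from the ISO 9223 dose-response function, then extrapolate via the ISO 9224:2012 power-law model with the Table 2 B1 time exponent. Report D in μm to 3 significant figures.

D(7) = 39.9 μm

carbon steel: f(T) = +0.150·(T−10) [T≤10 °C] = -2.6550
  SO₂ term: 1.77·68.0^0.52·exp(0.02·61-2.6550) = 3.782
  Sd branch = 0.102·Sd^0.62·e^(0.033·RH+0.04·T) = 10.65 μm/a
  sum: 3.782 + 10.65 → r_corr = 14.43 μm/a
ISO 9224: D(t) = r_corr · t^b with b = 0.523 (carbon steel, B1)
  D(7) = 14.43 × 7^0.523 = 14.43 × 2.767 = 39.92 μm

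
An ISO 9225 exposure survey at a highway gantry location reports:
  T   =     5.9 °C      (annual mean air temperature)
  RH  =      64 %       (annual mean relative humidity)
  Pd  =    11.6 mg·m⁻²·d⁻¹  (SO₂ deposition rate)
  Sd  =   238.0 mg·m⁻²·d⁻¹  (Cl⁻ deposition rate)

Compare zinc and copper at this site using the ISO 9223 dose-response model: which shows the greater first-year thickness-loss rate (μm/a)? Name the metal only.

zinc: T≤10 °C ⇒ hinge +0.038·(5.9−10) = -0.1558
  SO₂ term: 0.0129·11.6^0.44·exp(0.046·64-0.1558) = 0.6164
  Cl⁻ term: 0.0175·238.0^0.57·exp(0.008·64+0.085·5.9) = 1.091
  r_corr = 0.6164 + 1.091 = 1.707 μm/a
copper: f(T) = +0.126·(T−10) [T≤10 °C] = -0.5166
  SO₂ term: 0.0053·11.6^0.26·exp(0.059·64-0.5166) = 0.261
  Sd branch = 0.01025·Sd^0.27·e^(0.036·RH+0.049·T) = 0.6006 μm/a
  r_corr = 0.261 + 0.6006 = 0.8615 μm/a
Ordering by μm/a: zinc (1.71) > copper (0.862)

zinc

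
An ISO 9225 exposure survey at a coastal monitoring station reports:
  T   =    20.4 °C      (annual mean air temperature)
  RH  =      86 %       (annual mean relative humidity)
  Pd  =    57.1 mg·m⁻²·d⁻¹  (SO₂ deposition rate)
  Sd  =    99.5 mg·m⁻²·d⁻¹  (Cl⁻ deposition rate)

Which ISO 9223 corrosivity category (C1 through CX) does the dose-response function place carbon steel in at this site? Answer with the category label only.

carbon steel: T>10 °C ⇒ hinge -0.054·(20.4−10) = -0.5616
  SO₂ term: 1.77·57.1^0.52·exp(0.02·86-0.5616) = 46.19
  Cl⁻ term: 0.102·99.5^0.62·exp(0.033·86+0.04·20.4) = 68.26
  r_corr = 46.19 + 68.26 = 114.4 μm/a
114 μm/a falls in (80, 200] for carbon steel → category C5

C5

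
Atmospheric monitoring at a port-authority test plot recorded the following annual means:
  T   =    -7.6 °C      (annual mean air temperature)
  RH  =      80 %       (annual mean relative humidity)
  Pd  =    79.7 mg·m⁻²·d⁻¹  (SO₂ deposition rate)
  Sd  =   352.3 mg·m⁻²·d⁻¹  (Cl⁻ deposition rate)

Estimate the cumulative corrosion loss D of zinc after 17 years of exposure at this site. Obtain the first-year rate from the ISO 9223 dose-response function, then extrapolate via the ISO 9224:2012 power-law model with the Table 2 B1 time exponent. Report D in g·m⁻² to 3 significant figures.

zinc: T≤10 °C ⇒ hinge +0.038·(-7.6−10) = -0.6688
  sulphur-dioxide contribution → 1.799 μm/a
  chloride contribution → 0.4922 μm/a
  total first-year rate 2.291 μm/a
Long-term exponent b (ISO 9224 Table 2, B1) = 0.813
  D(17) = 2.291 × 17^0.813 = 2.291 × 10.01 = 22.93 μm
  Mass loss = 22.93 μm × 7.14 g/cm³ = 163.7 g·m⁻²

D(17) = 164 g·m⁻²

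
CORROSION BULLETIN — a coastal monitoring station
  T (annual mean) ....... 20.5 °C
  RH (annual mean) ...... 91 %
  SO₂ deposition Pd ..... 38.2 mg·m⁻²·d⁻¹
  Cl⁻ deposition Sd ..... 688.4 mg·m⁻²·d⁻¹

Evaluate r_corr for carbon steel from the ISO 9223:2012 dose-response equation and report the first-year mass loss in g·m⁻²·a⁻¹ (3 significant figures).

r_corr = 2.43e+03 g·m⁻²·a⁻¹

carbon steel: temperature factor f = -0.054·(10.5) = -0.5670
  Pd branch = 1.77·Pd^0.52·e^(0.02·RH+f) = 41.19 μm/a
  Cl⁻ term: 0.102·688.4^0.62·exp(0.033·91+0.04·20.5) = 268.1
  sum: 41.19 + 268.1 → r_corr = 309.3 μm/a
Convert to mass loss: 309.3 μm/a × 7.85 g/cm³ = 2428 g·m⁻²·a⁻¹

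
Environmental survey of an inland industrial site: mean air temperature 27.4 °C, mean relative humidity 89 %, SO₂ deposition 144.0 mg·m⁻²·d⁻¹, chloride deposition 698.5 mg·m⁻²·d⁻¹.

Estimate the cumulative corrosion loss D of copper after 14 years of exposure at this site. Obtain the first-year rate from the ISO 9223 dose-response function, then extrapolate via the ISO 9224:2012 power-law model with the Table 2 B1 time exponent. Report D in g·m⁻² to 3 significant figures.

D(14) = 343 g·m⁻²

copper: temperature factor f = -0.080·(17.4) = -1.3920
  sulphur-dioxide contribution → 0.9149 μm/a
  chloride contribution → 5.665 μm/a
  ⇒ r_corr(copper) = 6.58 μm/a
Long-term exponent b (ISO 9224 Table 2, B1) = 0.667
  D(14) = 6.58 × 14^0.667 = 6.58 × 5.814 = 38.26 μm
  Mass loss = 38.26 μm × 8.96 g/cm³ = 342.8 g·m⁻²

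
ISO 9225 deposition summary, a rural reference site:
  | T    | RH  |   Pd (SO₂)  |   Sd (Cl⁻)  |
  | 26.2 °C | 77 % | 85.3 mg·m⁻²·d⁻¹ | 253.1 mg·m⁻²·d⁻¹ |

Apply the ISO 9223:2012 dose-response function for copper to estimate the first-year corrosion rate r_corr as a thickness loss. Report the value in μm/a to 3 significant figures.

copper: f(T) = -0.080·(T−10) [T>10 °C] = -1.2960
  Pd branch = 0.0053·Pd^0.26·e^(0.059·RH+f) = 0.433 μm/a
  Sd branch = 0.01025·Sd^0.27·e^(0.036·RH+0.049·T) = 2.636 μm/a
  r_corr = 0.433 + 2.636 = 3.069 μm/a

r_corr = 3.07 μm/a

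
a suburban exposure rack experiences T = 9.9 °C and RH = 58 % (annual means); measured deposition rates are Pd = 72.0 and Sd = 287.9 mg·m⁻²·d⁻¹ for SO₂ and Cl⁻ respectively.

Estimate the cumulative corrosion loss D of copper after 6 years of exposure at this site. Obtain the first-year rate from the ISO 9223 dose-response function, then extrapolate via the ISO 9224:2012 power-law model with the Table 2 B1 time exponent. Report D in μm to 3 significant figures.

copper: f(T) = +0.126·(T−10) [T≤10 °C] = -0.0126
  Pd branch = 0.0053·Pd^0.26·e^(0.059·RH+f) = 0.4874 μm/a
  Cl⁻ term: 0.01025·287.9^0.27·exp(0.036·58+0.049·9.9) = 0.6197
  r_corr = 0.4874 + 0.6197 = 1.107 μm/a
Long-term exponent b (ISO 9224 Table 2, B1) = 0.667
  D(6) = 1.107 × 6^0.667 = 1.107 × 3.304 = 3.658 μm

D(6) = 3.66 μm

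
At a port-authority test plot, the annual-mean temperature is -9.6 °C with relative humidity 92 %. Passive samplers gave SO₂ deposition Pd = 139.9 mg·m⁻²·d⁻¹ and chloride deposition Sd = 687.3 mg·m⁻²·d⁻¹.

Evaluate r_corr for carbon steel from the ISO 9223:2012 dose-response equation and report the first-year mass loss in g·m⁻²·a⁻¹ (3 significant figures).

r_corr = 712 g·m⁻²·a⁻¹

carbon steel: f(T) = +0.150·(T−10) [T≤10 °C] = -2.9400
  sulphur-dioxide contribution → 7.693 μm/a
  chloride contribution → 83.06 μm/a
  ⇒ r_corr(carbon steel) = 90.75 μm/a
Convert to mass loss: 90.75 μm/a × 7.85 g/cm³ = 712.4 g·m⁻²·a⁻¹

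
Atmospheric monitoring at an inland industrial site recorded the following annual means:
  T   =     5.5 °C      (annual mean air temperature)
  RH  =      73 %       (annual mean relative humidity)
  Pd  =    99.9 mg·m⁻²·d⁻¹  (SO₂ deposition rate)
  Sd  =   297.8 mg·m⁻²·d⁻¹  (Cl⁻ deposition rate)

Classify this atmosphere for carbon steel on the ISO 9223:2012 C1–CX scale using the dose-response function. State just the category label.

carbon steel: f(T) = +0.150·(T−10) [T≤10 °C] = -0.6750
  SO₂ term: 1.77·99.9^0.52·exp(0.02·73-0.6750) = 42.53
  Sd branch = 0.102·Sd^0.62·e^(0.033·RH+0.04·T) = 48.33 μm/a
  sum: 42.53 + 48.33 → r_corr = 90.85 μm/a
Category bounds: 80…200 μm/a bracket r_corr ⇒ C5

C5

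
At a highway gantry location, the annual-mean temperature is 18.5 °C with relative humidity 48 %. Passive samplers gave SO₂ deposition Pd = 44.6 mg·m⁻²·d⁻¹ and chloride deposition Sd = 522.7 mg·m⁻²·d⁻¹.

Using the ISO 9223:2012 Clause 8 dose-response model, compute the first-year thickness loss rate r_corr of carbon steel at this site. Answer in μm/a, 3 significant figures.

carbon steel: f(T) = -0.054·(T−10) [T>10 °C] = -0.4590
  SO₂ term: 1.77·44.6^0.52·exp(0.02·48-0.4590) = 21.05
  Sd branch = 0.102·Sd^0.62·e^(0.033·RH+0.04·T) = 50.49 μm/a
  r_corr = 21.05 + 50.49 = 71.54 μm/a

r_corr = 71.5 μm/a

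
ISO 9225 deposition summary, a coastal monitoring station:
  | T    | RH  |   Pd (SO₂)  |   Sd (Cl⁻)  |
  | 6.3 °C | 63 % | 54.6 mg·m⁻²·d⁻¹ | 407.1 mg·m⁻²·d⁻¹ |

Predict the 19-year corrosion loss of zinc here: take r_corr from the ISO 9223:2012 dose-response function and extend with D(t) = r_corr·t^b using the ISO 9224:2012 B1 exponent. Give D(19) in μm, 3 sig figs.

zinc: f(T) = +0.038·(T−10) [T≤10 °C] = -0.1406
  SO₂ term: 0.0129·54.6^0.44·exp(0.046·63-0.1406) = 1.182
  Cl⁻ term: 0.0175·407.1^0.57·exp(0.008·63+0.085·6.3) = 1.521
  sum: 1.182 + 1.521 → r_corr = 2.702 μm/a
Power-law: D(19) = r_corr · 19^0.813
  D(19) = 2.702 × 19^0.813 = 2.702 × 10.96 = 29.6 μm

D(19) = 29.6 μm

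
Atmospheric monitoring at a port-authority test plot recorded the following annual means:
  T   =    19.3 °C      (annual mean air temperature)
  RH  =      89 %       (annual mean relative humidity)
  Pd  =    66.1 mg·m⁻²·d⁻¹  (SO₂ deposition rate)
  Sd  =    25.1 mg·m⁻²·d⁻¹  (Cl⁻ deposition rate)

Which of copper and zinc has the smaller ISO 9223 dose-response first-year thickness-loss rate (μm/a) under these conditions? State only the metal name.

copper

copper: T>10 °C ⇒ hinge -0.080·(19.3−10) = -0.7440
  SO₂ term: 0.0053·66.1^0.26·exp(0.059·89-0.7440) = 1.429
  Sd branch = 0.01025·Sd^0.27·e^(0.036·RH+0.049·T) = 1.552 μm/a
  sum: 1.429 + 1.552 → r_corr = 2.98 μm/a
zinc: T>10 °C ⇒ hinge -0.071·(19.3−10) = -0.6603
  SO₂ term: 0.0129·66.1^0.44·exp(0.046·89-0.6603) = 2.528
  Cl⁻ term: 0.0175·25.1^0.57·exp(0.008·89+0.085·19.3) = 1.155
  r_corr = 2.528 + 1.155 = 3.683 μm/a
Ordering by μm/a: zinc (3.68) > copper (2.98)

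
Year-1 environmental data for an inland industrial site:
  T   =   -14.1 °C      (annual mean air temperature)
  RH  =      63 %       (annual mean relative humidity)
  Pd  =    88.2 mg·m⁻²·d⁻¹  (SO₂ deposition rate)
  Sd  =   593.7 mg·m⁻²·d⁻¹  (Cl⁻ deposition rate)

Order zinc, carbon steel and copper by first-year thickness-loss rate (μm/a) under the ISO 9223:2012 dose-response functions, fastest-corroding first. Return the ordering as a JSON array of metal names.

zinc: temperature factor f = +0.038·(-24.1) = -0.9158
  SO₂ term: 0.0129·88.2^0.44·exp(0.046·63-0.9158) = 0.6721
  Cl⁻ term: 0.0175·593.7^0.57·exp(0.008·63+0.085·-14.1) = 0.3329
  r_corr = 0.6721 + 0.3329 = 1.005 μm/a
carbon steel: f(T) = +0.150·(T−10) [T≤10 °C] = -3.6150
  Pd branch = 1.77·Pd^0.52·e^(0.02·RH+f) = 1.725 μm/a
  Sd branch = 0.102·Sd^0.62·e^(0.033·RH+0.04·T) = 24.33 μm/a
  sum: 1.725 + 24.33 → r_corr = 26.06 μm/a
copper: f(T) = +0.126·(T−10) [T≤10 °C] = -3.0366
  Pd branch = 0.0053·Pd^0.26·e^(0.059·RH+f) = 0.03354 μm/a
  Sd branch = 0.01025·Sd^0.27·e^(0.036·RH+0.049·T) = 0.2783 μm/a
  r_corr = 0.03354 + 0.2783 = 0.3118 μm/a
Ordering by μm/a: carbon steel (26.1) > zinc (1.01) > copper (0.312)

["carbon steel", "zinc", "copper"]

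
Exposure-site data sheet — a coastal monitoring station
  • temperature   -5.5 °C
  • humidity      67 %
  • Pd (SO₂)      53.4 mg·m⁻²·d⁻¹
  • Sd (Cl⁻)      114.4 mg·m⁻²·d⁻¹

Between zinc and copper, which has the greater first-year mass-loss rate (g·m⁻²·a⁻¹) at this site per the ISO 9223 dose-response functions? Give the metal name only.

zinc: f(T) = +0.038·(T−10) [T≤10 °C] = -0.5890
  sulphur-dioxide contribution → 0.8983 μm/a
  chloride contribution → 0.2793 μm/a
  ⇒ r_corr(zinc) = 1.178 μm/a
  mass loss = 1.178 μm/a × 7.14 g/cm³ = 8.408 g·m⁻²·a⁻¹
copper: f(T) = +0.126·(T−10) [T≤10 °C] = -1.9530
  sulphur-dioxide contribution → 0.1102 μm/a
  chloride contribution → 0.314 μm/a
  ⇒ r_corr(copper) = 0.4242 μm/a
  mass loss = 0.4242 μm/a × 8.96 g/cm³ = 3.801 g·m⁻²·a⁻¹
Ordering by g·m⁻²·a⁻¹: zinc (8.41) > copper (3.8)

zinc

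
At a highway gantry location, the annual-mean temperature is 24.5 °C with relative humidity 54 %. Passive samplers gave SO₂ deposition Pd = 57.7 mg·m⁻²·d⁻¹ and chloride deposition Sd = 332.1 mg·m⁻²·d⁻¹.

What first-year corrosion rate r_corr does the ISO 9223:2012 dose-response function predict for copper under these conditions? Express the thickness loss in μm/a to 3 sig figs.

copper: temperature factor f = -0.080·(14.5) = -1.1600
  sulphur-dioxide contribution → 0.1154 μm/a
  chloride contribution → 1.141 μm/a
  total first-year rate 1.256 μm/a

r_corr = 1.26 μm/a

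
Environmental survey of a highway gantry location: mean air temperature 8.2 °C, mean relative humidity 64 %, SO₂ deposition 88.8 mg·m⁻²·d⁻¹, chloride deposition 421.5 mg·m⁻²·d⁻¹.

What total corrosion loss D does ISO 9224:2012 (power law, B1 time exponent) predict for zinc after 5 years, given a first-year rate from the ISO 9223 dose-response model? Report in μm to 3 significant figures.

D(5) = 12.9 μm

zinc: temperature factor f = +0.038·(-1.8) = -0.0684
  SO₂ term: 0.0129·88.8^0.44·exp(0.046·64-0.0684) = 1.647
  Sd branch = 0.0175·Sd^0.57·e^(0.008·RH+0.085·T) = 1.838 μm/a
  sum: 1.647 + 1.838 → r_corr = 3.485 μm/a
Power-law: D(5) = r_corr · 5^0.813
  D(5) = 3.485 × 5^0.813 = 3.485 × 3.701 = 12.9 μm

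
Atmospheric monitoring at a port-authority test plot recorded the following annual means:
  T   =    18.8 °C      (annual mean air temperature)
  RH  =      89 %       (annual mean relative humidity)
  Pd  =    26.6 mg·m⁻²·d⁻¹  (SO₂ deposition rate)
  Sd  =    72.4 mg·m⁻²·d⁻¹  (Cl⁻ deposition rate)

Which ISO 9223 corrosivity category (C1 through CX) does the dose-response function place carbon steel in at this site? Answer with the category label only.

C5

carbon steel: T>10 °C ⇒ hinge -0.054·(18.8−10) = -0.4752
  Pd branch = 1.77·Pd^0.52·e^(0.02·RH+f) = 35.94 μm/a
  Cl⁻ term: 0.102·72.4^0.62·exp(0.033·89+0.04·18.8) = 58.04
  r_corr = 35.94 + 58.04 = 93.98 μm/a
94 μm/a falls in (80, 200] for carbon steel → category C5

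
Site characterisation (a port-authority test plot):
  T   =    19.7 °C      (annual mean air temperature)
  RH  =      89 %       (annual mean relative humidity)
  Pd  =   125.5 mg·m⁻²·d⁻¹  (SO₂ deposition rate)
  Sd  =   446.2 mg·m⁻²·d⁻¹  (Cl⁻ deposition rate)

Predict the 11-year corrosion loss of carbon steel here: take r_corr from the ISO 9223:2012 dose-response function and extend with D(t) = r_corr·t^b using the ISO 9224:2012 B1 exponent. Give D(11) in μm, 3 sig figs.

carbon steel: T>10 °C ⇒ hinge -0.054·(19.7−10) = -0.5238
  sulphur-dioxide contribution → 76.71 μm/a
  chloride contribution → 185.8 μm/a
  total first-year rate 262.5 μm/a
Power-law: D(11) = r_corr · 11^0.523
  D(11) = 262.5 × 11^0.523 = 262.5 × 3.505 = 920 μm

D(11) = 920 μm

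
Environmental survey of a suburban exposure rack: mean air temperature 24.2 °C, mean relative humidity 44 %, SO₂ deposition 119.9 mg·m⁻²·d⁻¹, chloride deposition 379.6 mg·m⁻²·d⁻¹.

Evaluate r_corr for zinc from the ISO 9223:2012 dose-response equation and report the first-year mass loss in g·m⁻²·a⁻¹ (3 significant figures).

zinc: f(T) = -0.071·(T−10) [T>10 °C] = -1.0082
  Pd branch = 0.0129·Pd^0.44·e^(0.046·RH+f) = 0.2927 μm/a
  Sd branch = 0.0175·Sd^0.57·e^(0.008·RH+0.085·T) = 5.747 μm/a
  r_corr = 0.2927 + 5.747 = 6.04 μm/a
Convert to mass loss: 6.04 μm/a × 7.14 g/cm³ = 43.13 g·m⁻²·a⁻¹

r_corr = 43.1 g·m⁻²·a⁻¹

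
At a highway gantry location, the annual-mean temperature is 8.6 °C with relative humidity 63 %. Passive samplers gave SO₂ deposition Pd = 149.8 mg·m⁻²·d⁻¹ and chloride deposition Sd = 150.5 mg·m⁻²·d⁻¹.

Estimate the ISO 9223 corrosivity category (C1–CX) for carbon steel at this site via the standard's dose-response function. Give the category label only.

C5

carbon steel: temperature factor f = +0.150·(-1.4) = -0.2100
  sulphur-dioxide contribution → 68.43 μm/a
  chloride contribution → 25.76 μm/a
  ⇒ r_corr(carbon steel) = 94.19 μm/a
94.2 μm/a falls in (80, 200] for carbon steel → category C5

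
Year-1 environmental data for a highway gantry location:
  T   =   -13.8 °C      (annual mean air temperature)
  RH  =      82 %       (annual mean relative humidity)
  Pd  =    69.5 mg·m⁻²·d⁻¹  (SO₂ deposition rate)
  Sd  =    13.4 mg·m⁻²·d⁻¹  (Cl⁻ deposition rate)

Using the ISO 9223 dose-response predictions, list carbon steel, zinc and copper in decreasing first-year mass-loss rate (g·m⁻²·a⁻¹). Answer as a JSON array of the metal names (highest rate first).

["carbon steel", "zinc", "copper"]

carbon steel: T≤10 °C ⇒ hinge +0.150·(-13.8−10) = -3.5700
  Pd branch = 1.77·Pd^0.52·e^(0.02·RH+f) = 2.331 μm/a
  Sd branch = 0.102·Sd^0.62·e^(0.033·RH+0.04·T) = 4.394 μm/a
  sum: 2.331 + 4.394 → r_corr = 6.726 μm/a
  mass loss = 6.726 μm/a × 7.85 g/cm³ = 52.8 g·m⁻²·a⁻¹
zinc: f(T) = +0.038·(T−10) [T≤10 °C] = -0.9044
  Pd branch = 0.0129·Pd^0.44·e^(0.046·RH+f) = 1.467 μm/a
  Cl⁻ term: 0.0175·13.4^0.57·exp(0.008·82+0.085·-13.8) = 0.04581
  r_corr = 1.467 + 0.04581 = 1.513 μm/a
  mass loss = 1.513 μm/a × 7.14 g/cm³ = 10.8 g·m⁻²·a⁻¹
copper: temperature factor f = +0.126·(-23.8) = -2.9988
  Pd branch = 0.0053·Pd^0.26·e^(0.059·RH+f) = 0.1004 μm/a
  Sd branch = 0.01025·Sd^0.27·e^(0.036·RH+0.049·T) = 0.2011 μm/a
  sum: 0.1004 + 0.2011 → r_corr = 0.3015 μm/a
  mass loss = 0.3015 μm/a × 8.96 g/cm³ = 2.702 g·m⁻²·a⁻¹
Ordering by g·m⁻²·a⁻¹: carbon steel (52.8) > zinc (10.8) > copper (2.7)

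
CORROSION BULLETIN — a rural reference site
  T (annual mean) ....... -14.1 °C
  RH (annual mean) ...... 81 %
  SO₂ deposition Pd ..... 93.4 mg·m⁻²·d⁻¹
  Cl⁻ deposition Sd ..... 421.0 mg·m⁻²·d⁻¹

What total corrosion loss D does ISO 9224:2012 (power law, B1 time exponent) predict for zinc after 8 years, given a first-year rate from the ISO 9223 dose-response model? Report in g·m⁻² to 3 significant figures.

zinc: temperature factor f = +0.038·(-24.1) = -0.9158
  sulphur-dioxide contribution → 1.578 μm/a
  chloride contribution → 0.3161 μm/a
  ⇒ r_corr(zinc) = 1.894 μm/a
Long-term exponent b (ISO 9224 Table 2, B1) = 0.813
  D(8) = 1.894 × 8^0.813 = 1.894 × 5.423 = 10.27 μm
  Mass loss = 10.27 μm × 7.14 g/cm³ = 73.32 g·m⁻²

D(8) = 73.3 g·m⁻²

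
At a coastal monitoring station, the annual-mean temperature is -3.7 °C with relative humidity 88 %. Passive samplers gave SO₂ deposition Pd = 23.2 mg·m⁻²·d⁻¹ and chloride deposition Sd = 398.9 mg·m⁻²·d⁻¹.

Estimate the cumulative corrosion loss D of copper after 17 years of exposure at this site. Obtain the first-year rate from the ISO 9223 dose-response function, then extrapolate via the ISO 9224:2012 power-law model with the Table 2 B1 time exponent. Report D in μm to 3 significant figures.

D(17) = 9.31 μm

copper: temperature factor f = +0.126·(-13.7) = -1.7262
  SO₂ term: 0.0053·23.2^0.26·exp(0.059·88-1.7262) = 0.3841
  Cl⁻ term: 0.01025·398.9^0.27·exp(0.036·88+0.049·-3.7) = 1.023
  sum: 0.3841 + 1.023 → r_corr = 1.408 μm/a
Long-term exponent b (ISO 9224 Table 2, B1) = 0.667
  D(17) = 1.408 × 17^0.667 = 1.408 × 6.618 = 9.315 μm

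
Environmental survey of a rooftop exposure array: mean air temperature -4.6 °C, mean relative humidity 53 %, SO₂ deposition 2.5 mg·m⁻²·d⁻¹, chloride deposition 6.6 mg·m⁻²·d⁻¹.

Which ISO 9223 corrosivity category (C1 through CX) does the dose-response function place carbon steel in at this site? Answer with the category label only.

carbon steel: f(T) = +0.150·(T−10) [T≤10 °C] = -2.1900
  Pd branch = 1.77·Pd^0.52·e^(0.02·RH+f) = 0.9208 μm/a
  Sd branch = 0.102·Sd^0.62·e^(0.033·RH+0.04·T) = 1.572 μm/a
  sum: 0.9208 + 1.572 → r_corr = 2.493 μm/a
2.49 μm/a falls in (1.3, 25] for carbon steel → category C2

C2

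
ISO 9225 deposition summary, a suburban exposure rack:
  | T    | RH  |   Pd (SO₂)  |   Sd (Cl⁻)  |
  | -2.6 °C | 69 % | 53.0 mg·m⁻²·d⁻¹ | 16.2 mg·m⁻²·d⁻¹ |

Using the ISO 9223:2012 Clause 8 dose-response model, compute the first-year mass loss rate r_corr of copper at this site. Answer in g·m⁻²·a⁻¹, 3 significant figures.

r_corr = 3.65 g·m⁻²·a⁻¹

copper: T≤10 °C ⇒ hinge +0.126·(-2.6−10) = -1.5876
  SO₂ term: 0.0053·53.0^0.26·exp(0.059·69-1.5876) = 0.1783
  Cl⁻ term: 0.01025·16.2^0.27·exp(0.036·69+0.049·-2.6) = 0.2295
  r_corr = 0.1783 + 0.2295 = 0.4078 μm/a
Convert to mass loss: 0.4078 μm/a × 8.96 g/cm³ = 3.654 g·m⁻²·a⁻¹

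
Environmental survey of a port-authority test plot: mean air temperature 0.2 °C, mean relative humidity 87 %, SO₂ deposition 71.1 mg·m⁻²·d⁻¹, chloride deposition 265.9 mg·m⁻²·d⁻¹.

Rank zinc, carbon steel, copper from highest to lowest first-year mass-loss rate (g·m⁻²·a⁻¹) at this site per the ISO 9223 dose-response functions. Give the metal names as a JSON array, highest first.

["carbon steel", "zinc", "copper"]

zinc: T≤10 °C ⇒ hinge +0.038·(0.2−10) = -0.3724
  sulphur-dioxide contribution → 3.175 μm/a
  chloride contribution → 0.8606 μm/a
  total first-year rate 4.035 μm/a
  mass loss = 4.035 μm/a × 7.14 g/cm³ = 28.81 g·m⁻²·a⁻¹
carbon steel: temperature factor f = +0.150·(-9.8) = -1.4700
  sulphur-dioxide contribution → 21.29 μm/a
  chloride contribution → 57.84 μm/a
  ⇒ r_corr(carbon steel) = 79.14 μm/a
  mass loss = 79.14 μm/a × 7.85 g/cm³ = 621.2 g·m⁻²·a⁻¹
copper: f(T) = +0.126·(T−10) [T≤10 °C] = -1.2348
  sulphur-dioxide contribution → 0.792 μm/a
  chloride contribution → 1.071 μm/a
  total first-year rate 1.863 μm/a
  mass loss = 1.863 μm/a × 8.96 g/cm³ = 16.69 g·m⁻²·a⁻¹
Ordering by g·m⁻²·a⁻¹: carbon steel (621) > zinc (28.8) > copper (16.7)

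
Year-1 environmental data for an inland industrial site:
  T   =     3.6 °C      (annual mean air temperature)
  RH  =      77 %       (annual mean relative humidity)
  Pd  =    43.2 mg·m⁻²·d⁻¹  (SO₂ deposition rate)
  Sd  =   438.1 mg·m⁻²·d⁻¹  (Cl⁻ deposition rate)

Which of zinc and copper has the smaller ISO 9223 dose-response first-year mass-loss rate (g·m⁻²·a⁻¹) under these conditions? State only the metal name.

zinc: T≤10 °C ⇒ hinge +0.038·(3.6−10) = -0.2432
  SO₂ term: 0.0129·43.2^0.44·exp(0.046·77-0.2432) = 1.832
  Cl⁻ term: 0.0175·438.1^0.57·exp(0.008·77+0.085·3.6) = 1.41
  sum: 1.832 + 1.41 → r_corr = 3.241 μm/a
  mass loss = 3.241 μm/a × 7.14 g/cm³ = 23.14 g·m⁻²·a⁻¹
copper: temperature factor f = +0.126·(-6.4) = -0.8064
  Pd branch = 0.0053·Pd^0.26·e^(0.059·RH+f) = 0.592 μm/a
  Cl⁻ term: 0.01025·438.1^0.27·exp(0.036·77+0.049·3.6) = 1.01
  r_corr = 0.592 + 1.01 = 1.602 μm/a
  mass loss = 1.602 μm/a × 8.96 g/cm³ = 14.36 g·m⁻²·a⁻¹
Ordering by g·m⁻²·a⁻¹: zinc (23.1) > copper (14.4)

copper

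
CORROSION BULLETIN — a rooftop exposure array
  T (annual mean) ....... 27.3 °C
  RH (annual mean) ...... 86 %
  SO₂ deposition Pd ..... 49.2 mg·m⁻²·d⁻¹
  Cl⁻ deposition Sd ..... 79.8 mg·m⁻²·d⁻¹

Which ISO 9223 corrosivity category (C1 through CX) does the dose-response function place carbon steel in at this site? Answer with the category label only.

C5

carbon steel: f(T) = -0.054·(T−10) [T>10 °C] = -0.9342
  sulphur-dioxide contribution → 29.45 μm/a
  chloride contribution → 78.45 μm/a
  ⇒ r_corr(carbon steel) = 107.9 μm/a
Category bounds: 80…200 μm/a bracket r_corr ⇒ C5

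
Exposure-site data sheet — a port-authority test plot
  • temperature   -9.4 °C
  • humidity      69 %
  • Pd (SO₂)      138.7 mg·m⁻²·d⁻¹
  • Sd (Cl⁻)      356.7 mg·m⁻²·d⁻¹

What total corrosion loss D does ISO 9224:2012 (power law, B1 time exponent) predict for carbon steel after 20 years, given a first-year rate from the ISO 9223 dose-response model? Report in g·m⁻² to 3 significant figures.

D(20) = 1.17e+03 g·m⁻²

carbon steel: f(T) = +0.150·(T−10) [T≤10 °C] = -2.9100
  sulphur-dioxide contribution → 4.982 μm/a
  chloride contribution → 26.1 μm/a
  ⇒ r_corr(carbon steel) = 31.08 μm/a
ISO 9224: D(t) = r_corr · t^b with b = 0.523 (carbon steel, B1)
  D(20) = 31.08 × 20^0.523 = 31.08 × 4.791 = 148.9 μm
  Mass loss = 148.9 μm × 7.85 g/cm³ = 1169 g·m⁻²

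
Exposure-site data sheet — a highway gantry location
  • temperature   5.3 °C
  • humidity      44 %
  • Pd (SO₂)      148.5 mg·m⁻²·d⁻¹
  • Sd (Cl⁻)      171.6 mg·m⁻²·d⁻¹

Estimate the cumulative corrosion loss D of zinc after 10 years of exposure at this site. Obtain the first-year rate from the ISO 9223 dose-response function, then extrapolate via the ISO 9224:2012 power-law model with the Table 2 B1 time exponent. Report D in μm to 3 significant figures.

D(10) = 9.56 μm

zinc: f(T) = +0.038·(T−10) [T≤10 °C] = -0.1786
  SO₂ term: 0.0129·148.5^0.44·exp(0.046·44-0.1786) = 0.7372
  Sd branch = 0.0175·Sd^0.57·e^(0.008·RH+0.085·T) = 0.7332 μm/a
  r_corr = 0.7372 + 0.7332 = 1.47 μm/a
Power-law: D(10) = r_corr · 10^0.813
  D(10) = 1.47 × 10^0.813 = 1.47 × 6.501 = 9.56 μm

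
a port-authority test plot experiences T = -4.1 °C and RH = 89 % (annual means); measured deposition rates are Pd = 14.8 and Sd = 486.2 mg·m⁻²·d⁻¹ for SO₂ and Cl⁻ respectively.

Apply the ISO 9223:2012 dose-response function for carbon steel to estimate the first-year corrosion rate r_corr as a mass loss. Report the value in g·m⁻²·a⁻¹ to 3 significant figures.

r_corr = 634 g·m⁻²·a⁻¹

carbon steel: f(T) = +0.150·(T−10) [T≤10 °C] = -2.1150
  sulphur-dioxide contribution → 5.141 μm/a
  chloride contribution → 75.64 μm/a
  ⇒ r_corr(carbon steel) = 80.78 μm/a
Convert to mass loss: 80.78 μm/a × 7.85 g/cm³ = 634.1 g·m⁻²·a⁻¹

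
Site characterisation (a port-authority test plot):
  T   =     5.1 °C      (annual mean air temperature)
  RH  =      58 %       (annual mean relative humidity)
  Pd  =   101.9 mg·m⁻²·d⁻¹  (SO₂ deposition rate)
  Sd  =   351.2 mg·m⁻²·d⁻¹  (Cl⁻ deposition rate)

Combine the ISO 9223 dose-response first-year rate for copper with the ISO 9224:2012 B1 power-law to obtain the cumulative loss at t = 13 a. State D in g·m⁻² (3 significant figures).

copper: f(T) = +0.126·(T−10) [T≤10 °C] = -0.6174
  sulphur-dioxide contribution → 0.2914 μm/a
  chloride contribution → 0.5168 μm/a
  ⇒ r_corr(copper) = 0.8082 μm/a
Power-law: D(13) = r_corr · 13^0.667
  D(13) = 0.8082 × 13^0.667 = 0.8082 × 5.534 = 4.472 μm
  Mass loss = 4.472 μm × 8.96 g/cm³ = 40.07 g·m⁻²

D(13) = 40.1 g·m⁻²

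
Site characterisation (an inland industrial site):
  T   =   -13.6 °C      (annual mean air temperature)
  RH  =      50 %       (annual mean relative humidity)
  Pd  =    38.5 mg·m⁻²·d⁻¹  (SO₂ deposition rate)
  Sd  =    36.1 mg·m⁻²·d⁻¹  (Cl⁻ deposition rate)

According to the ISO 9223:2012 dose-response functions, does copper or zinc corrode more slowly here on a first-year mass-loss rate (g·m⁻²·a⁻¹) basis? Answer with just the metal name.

copper

copper: T≤10 °C ⇒ hinge +0.126·(-13.6−10) = -2.9736
  sulphur-dioxide contribution → 0.01337 μm/a
  chloride contribution → 0.08386 μm/a
  total first-year rate 0.09724 μm/a
  mass loss = 0.09724 μm/a × 8.96 g/cm³ = 0.8712 g·m⁻²·a⁻¹
zinc: f(T) = +0.038·(T−10) [T≤10 °C] = -0.8968
  sulphur-dioxide contribution → 0.2616 μm/a
  chloride contribution → 0.06346 μm/a
  ⇒ r_corr(zinc) = 0.325 μm/a
  mass loss = 0.325 μm/a × 7.14 g/cm³ = 2.321 g·m⁻²·a⁻¹
Ordering by g·m⁻²·a⁻¹: zinc (2.32) > copper (0.871)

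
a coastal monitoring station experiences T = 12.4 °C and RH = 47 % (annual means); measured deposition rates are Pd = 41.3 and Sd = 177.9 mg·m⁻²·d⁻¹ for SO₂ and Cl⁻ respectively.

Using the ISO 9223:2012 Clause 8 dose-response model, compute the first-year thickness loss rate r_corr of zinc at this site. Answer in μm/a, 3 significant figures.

r_corr = 1.89 μm/a

zinc: temperature factor f = -0.071·(2.4) = -0.1704
  SO₂ term: 0.0129·41.3^0.44·exp(0.046·47-0.1704) = 0.4859
  Cl⁻ term: 0.0175·177.9^0.57·exp(0.008·47+0.085·12.4) = 1.402
  sum: 0.4859 + 1.402 → r_corr = 1.888 μm/a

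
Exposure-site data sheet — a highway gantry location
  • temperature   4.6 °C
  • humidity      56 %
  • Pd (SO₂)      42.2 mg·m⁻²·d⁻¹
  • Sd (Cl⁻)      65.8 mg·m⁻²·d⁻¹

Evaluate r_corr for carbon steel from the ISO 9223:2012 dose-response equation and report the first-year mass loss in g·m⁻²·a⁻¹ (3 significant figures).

carbon steel: f(T) = +0.150·(T−10) [T≤10 °C] = -0.8100
  SO₂ term: 1.77·42.2^0.52·exp(0.02·56-0.8100) = 16.9
  Cl⁻ term: 0.102·65.8^0.62·exp(0.033·56+0.04·4.6) = 10.43
  sum: 16.9 + 10.43 → r_corr = 27.33 μm/a
Convert to mass loss: 27.33 μm/a × 7.85 g/cm³ = 214.5 g·m⁻²·a⁻¹

r_corr = 215 g·m⁻²·a⁻¹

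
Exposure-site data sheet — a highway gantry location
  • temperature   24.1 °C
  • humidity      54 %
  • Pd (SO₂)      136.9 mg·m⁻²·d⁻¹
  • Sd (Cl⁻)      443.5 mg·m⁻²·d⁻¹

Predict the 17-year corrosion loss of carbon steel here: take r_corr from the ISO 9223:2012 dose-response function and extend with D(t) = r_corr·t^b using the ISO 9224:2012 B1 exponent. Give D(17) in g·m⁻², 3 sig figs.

carbon steel: temperature factor f = -0.054·(14.1) = -0.7614
  sulphur-dioxide contribution → 31.42 μm/a
  chloride contribution → 69.54 μm/a
  ⇒ r_corr(carbon steel) = 101 μm/a
Power-law: D(17) = r_corr · 17^0.523
  D(17) = 101 × 17^0.523 = 101 × 4.401 = 444.3 μm
  Mass loss = 444.3 μm × 7.85 g/cm³ = 3488 g·m⁻²

D(17) = 3.49e+03 g·m⁻²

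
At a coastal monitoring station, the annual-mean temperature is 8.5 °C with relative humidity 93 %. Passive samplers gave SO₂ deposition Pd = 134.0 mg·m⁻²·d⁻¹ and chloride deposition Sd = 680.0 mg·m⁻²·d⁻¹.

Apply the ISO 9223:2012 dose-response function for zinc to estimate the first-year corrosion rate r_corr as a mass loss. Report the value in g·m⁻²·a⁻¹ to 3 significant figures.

zinc: temperature factor f = +0.038·(-1.5) = -0.0570
  SO₂ term: 0.0129·134.0^0.44·exp(0.046·93-0.0570) = 7.58
  Sd branch = 0.0175·Sd^0.57·e^(0.008·RH+0.085·T) = 3.122 μm/a
  sum: 7.58 + 3.122 → r_corr = 10.7 μm/a
Convert to mass loss: 10.7 μm/a × 7.14 g/cm³ = 76.41 g·m⁻²·a⁻¹

r_corr = 76.4 g·m⁻²·a⁻¹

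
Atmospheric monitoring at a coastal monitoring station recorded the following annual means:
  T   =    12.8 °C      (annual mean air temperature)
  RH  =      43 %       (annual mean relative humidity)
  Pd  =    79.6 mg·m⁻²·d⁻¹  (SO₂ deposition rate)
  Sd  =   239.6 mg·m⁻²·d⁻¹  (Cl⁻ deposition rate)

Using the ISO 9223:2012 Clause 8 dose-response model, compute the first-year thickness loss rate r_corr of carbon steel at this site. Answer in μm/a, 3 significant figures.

r_corr = 56.0 μm/a

carbon steel: f(T) = -0.054·(T−10) [T>10 °C] = -0.1512
  SO₂ term: 1.77·79.6^0.52·exp(0.02·43-0.1512) = 35.02
  Sd branch = 0.102·Sd^0.62·e^(0.033·RH+0.04·T) = 21.01 μm/a
  r_corr = 35.02 + 21.01 = 56.03 μm/a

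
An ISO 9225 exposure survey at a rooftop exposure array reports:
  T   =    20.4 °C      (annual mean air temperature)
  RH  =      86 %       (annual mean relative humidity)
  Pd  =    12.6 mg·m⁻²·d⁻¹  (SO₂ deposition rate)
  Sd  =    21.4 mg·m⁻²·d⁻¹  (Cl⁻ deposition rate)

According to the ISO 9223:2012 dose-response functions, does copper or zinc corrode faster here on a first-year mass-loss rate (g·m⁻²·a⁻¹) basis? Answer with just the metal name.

copper: f(T) = -0.080·(T−10) [T>10 °C] = -0.8320
  SO₂ term: 0.0053·12.6^0.26·exp(0.059·86-0.8320) = 0.7123
  Cl⁻ term: 0.01025·21.4^0.27·exp(0.036·86+0.049·20.4) = 1.408
  r_corr = 0.7123 + 1.408 = 2.12 μm/a
  mass loss = 2.12 μm/a × 8.96 g/cm³ = 19 g·m⁻²·a⁻¹
zinc: T>10 °C ⇒ hinge -0.071·(20.4−10) = -0.7384
  Pd branch = 0.0129·Pd^0.44·e^(0.046·RH+f) = 0.9821 μm/a
  Cl⁻ term: 0.0175·21.4^0.57·exp(0.008·86+0.085·20.4) = 1.13
  sum: 0.9821 + 1.13 → r_corr = 2.112 μm/a
  mass loss = 2.112 μm/a × 7.14 g/cm³ = 15.08 g·m⁻²·a⁻¹
Ordering by g·m⁻²·a⁻¹: copper (19) > zinc (15.1)

copper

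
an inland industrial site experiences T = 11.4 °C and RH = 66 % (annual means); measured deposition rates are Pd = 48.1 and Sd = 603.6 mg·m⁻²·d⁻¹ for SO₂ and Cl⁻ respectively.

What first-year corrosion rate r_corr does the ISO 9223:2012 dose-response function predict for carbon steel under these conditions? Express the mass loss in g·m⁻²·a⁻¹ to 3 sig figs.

r_corr = 952 g·m⁻²·a⁻¹

carbon steel: f(T) = -0.054·(T−10) [T>10 °C] = -0.0756
  sulphur-dioxide contribution → 46.04 μm/a
  chloride contribution → 75.27 μm/a
  ⇒ r_corr(carbon steel) = 121.3 μm/a
Convert to mass loss: 121.3 μm/a × 7.85 g/cm³ = 952.2 g·m⁻²·a⁻¹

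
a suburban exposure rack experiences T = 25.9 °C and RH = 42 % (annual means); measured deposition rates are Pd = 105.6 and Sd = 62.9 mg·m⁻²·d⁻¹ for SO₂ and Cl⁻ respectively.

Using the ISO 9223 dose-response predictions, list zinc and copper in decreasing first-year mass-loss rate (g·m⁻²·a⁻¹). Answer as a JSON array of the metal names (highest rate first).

["zinc", "copper"]

zinc: T>10 °C ⇒ hinge -0.071·(25.9−10) = -1.1289
  sulphur-dioxide contribution → 0.2238 μm/a
  chloride contribution → 2.346 μm/a
  total first-year rate 2.57 μm/a
  mass loss = 2.57 μm/a × 7.14 g/cm³ = 18.35 g·m⁻²·a⁻¹
copper: T>10 °C ⇒ hinge -0.080·(25.9−10) = -1.2720
  sulphur-dioxide contribution → 0.05945 μm/a
  chloride contribution → 0.506 μm/a
  ⇒ r_corr(copper) = 0.5655 μm/a
  mass loss = 0.5655 μm/a × 8.96 g/cm³ = 5.067 g·m⁻²·a⁻¹
Ordering by g·m⁻²·a⁻¹: zinc (18.3) > copper (5.07)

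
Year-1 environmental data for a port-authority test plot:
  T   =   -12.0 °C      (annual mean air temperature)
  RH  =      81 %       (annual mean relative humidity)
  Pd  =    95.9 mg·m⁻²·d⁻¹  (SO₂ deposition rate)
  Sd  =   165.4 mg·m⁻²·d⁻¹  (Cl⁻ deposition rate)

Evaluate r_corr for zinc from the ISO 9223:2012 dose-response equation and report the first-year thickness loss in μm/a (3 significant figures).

zinc: T≤10 °C ⇒ hinge +0.038·(-12.0−10) = -0.8360
  sulphur-dioxide contribution → 1.729 μm/a
  chloride contribution → 0.2218 μm/a
  total first-year rate 1.95 μm/a

r_corr = 1.95 μm/a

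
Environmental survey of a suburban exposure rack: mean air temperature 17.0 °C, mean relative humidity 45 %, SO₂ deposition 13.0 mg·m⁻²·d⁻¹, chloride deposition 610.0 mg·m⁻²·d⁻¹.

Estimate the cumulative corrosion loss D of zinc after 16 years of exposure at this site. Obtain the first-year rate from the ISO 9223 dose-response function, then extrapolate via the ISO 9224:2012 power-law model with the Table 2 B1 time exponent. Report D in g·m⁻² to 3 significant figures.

zinc: f(T) = -0.071·(T−10) [T>10 °C] = -0.4970
  sulphur-dioxide contribution → 0.1923 μm/a
  chloride contribution → 4.117 μm/a
  total first-year rate 4.309 μm/a
Long-term exponent b (ISO 9224 Table 2, B1) = 0.813
  D(16) = 4.309 × 16^0.813 = 4.309 × 9.527 = 41.05 μm
  Mass loss = 41.05 μm × 7.14 g/cm³ = 293.1 g·m⁻²

D(16) = 293 g·m⁻²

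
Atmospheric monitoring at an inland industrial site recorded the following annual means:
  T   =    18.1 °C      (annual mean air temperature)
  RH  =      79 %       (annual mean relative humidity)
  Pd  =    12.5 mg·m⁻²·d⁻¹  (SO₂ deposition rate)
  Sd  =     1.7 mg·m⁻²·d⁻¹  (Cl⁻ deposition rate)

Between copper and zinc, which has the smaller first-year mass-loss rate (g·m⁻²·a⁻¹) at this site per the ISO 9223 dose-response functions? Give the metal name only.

copper: f(T) = -0.080·(T−10) [T>10 °C] = -0.6480
  SO₂ term: 0.0053·12.5^0.26·exp(0.059·79-0.6480) = 0.5653
  Sd branch = 0.01025·Sd^0.27·e^(0.036·RH+0.049·T) = 0.4935 μm/a
  sum: 0.5653 + 0.4935 → r_corr = 1.059 μm/a
  mass loss = 1.059 μm/a × 8.96 g/cm³ = 9.487 g·m⁻²·a⁻¹
zinc: T>10 °C ⇒ hinge -0.071·(18.1−10) = -0.5751
  SO₂ term: 0.0129·12.5^0.44·exp(0.046·79-0.5751) = 0.835
  Sd branch = 0.0175·Sd^0.57·e^(0.008·RH+0.085·T) = 0.2075 μm/a
  r_corr = 0.835 + 0.2075 = 1.043 μm/a
  mass loss = 1.043 μm/a × 7.14 g/cm³ = 7.444 g·m⁻²·a⁻¹
Ordering by g·m⁻²·a⁻¹: copper (9.49) > zinc (7.44)

zinc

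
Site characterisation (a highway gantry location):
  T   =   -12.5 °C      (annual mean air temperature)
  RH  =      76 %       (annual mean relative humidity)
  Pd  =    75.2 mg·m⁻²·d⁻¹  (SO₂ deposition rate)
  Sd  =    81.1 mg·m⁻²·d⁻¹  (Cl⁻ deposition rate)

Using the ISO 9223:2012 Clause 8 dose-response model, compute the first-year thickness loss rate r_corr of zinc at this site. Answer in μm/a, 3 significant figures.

zinc: T≤10 °C ⇒ hinge +0.038·(-12.5−10) = -0.8550
  SO₂ term: 0.0129·75.2^0.44·exp(0.046·76-0.8550) = 1.211
  Cl⁻ term: 0.0175·81.1^0.57·exp(0.008·76+0.085·-12.5) = 0.1361
  sum: 1.211 + 0.1361 → r_corr = 1.347 μm/a

r_corr = 1.35 μm/a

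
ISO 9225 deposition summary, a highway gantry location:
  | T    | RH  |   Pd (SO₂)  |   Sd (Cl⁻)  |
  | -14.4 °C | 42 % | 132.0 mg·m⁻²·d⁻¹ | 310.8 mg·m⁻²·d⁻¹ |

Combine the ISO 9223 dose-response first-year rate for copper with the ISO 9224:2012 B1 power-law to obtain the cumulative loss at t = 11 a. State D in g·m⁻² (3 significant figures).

copper: temperature factor f = +0.126·(-24.4) = -3.0744
  SO₂ term: 0.0053·132.0^0.26·exp(0.059·42-3.0744) = 0.01039
  Cl⁻ term: 0.01025·310.8^0.27·exp(0.036·42+0.049·-14.4) = 0.1081
  r_corr = 0.01039 + 0.1081 = 0.1185 μm/a
Long-term exponent b (ISO 9224 Table 2, B1) = 0.667
  D(11) = 0.1185 × 11^0.667 = 0.1185 × 4.95 = 0.5866 μm
  Mass loss = 0.5866 μm × 8.96 g/cm³ = 5.256 g·m⁻²

D(11) = 5.26 g·m⁻²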